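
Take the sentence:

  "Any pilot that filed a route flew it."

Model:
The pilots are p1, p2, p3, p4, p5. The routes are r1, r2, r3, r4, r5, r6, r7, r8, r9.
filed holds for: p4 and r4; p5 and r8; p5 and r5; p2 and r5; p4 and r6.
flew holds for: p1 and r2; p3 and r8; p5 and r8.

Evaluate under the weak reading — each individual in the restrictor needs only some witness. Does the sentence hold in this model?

"it" takes "a route" as antecedent — a donkey pronoun bound across the clause boundary.
Weak reading: every pilot p with some filed-route has at least one filed-route r such that flew(p,r).
Per pilot: p2:✗  p4:✗  p5:✓
p2 has no witness among its filed-routes.

False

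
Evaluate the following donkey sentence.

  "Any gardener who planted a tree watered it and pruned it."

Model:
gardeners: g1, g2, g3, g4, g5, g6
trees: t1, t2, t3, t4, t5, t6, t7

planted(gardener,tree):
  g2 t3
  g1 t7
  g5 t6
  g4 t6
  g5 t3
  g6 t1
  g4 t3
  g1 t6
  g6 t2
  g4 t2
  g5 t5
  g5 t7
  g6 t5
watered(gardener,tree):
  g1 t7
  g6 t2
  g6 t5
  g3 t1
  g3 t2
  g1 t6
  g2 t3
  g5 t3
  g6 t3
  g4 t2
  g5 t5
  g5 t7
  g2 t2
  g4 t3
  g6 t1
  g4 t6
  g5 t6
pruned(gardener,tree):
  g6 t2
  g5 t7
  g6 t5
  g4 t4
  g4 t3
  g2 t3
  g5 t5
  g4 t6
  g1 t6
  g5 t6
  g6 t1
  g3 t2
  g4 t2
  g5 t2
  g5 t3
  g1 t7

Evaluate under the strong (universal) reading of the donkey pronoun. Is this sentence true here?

"it" takes "a tree" as antecedent — a donkey pronoun bound across the clause boundary.
Strong reading: for every (g,t) with planted(g,t), watered(g,t) ∧ pruned(g,t).
Restrictor pairs: (g1,t6) ✓  (g1,t7) ✓  (g2,t3) ✓  (g4,t2) ✓  (g4,t3) ✓  (g4,t6) ✓  (g5,t3) ✓  (g5,t5) ✓  (g5,t6) ✓  (g5,t7) ✓  (g6,t1) ✓  (g6,t2) ✓  (g6,t5) ✓
Every restrictor pair satisfies the scope.

True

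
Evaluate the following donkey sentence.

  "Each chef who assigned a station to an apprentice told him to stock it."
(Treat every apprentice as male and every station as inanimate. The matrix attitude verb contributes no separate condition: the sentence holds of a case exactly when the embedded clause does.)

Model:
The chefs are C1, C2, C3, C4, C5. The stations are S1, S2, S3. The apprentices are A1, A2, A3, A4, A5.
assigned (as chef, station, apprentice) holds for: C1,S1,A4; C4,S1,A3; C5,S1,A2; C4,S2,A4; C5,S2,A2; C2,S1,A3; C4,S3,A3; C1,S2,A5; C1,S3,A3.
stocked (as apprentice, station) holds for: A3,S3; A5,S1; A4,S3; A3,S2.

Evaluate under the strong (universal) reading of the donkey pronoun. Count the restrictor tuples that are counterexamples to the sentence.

"him" takes "an apprentice" as antecedent and "it" takes "a station"; both are donkey pronouns co-varying with the restrictor.
Strong reading: for every (c,s,a) with assigned(c,s,a), stocked(a,s).
Restrictor triples: (C1,S1,A4)→stocked(A4,S1) ✗  (C1,S2,A5)→stocked(A5,S2) ✗  (C1,S3,A3)→stocked(A3,S3) ✓  (C2,S1,A3)→stocked(A3,S1) ✗  (C4,S1,A3)→stocked(A3,S1) ✗  (C4,S2,A4)→stocked(A4,S2) ✗  (C4,S3,A3)→stocked(A3,S3) ✓  (C5,S1,A2)→stocked(A2,S1) ✗  (C5,S2,A2)→stocked(A2,S2) ✗
Counterexamples (restrictor triples failing the scope): 7.

7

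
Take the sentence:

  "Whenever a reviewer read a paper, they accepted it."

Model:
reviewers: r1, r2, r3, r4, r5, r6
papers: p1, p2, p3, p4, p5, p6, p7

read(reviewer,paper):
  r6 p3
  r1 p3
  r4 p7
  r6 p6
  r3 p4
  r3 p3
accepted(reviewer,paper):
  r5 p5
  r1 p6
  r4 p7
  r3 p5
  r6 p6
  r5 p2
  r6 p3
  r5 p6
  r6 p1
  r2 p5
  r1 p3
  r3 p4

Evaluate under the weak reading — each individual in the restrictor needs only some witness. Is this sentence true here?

True

"it" takes "a paper" as antecedent — a donkey pronoun bound across the clause boundary.
Weak reading: every reviewer r with some read-paper has at least one read-paper p such that accepted(r,p).
Per reviewer: r1:✓  r3:✓  r4:✓  r6:✓
Every reviewer in the restrictor has a witness.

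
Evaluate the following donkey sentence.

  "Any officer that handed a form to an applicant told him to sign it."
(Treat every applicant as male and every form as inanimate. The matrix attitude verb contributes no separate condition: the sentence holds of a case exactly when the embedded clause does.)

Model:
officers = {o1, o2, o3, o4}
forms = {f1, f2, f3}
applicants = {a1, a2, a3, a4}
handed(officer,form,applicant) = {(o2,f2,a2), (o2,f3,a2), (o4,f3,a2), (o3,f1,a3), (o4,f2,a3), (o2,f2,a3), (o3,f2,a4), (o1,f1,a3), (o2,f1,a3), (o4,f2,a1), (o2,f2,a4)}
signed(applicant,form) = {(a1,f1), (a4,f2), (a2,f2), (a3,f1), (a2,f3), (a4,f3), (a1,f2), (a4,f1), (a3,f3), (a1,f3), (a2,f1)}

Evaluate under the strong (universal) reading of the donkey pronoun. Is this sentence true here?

"him" takes "an applicant" as antecedent and "it" takes "a form"; both are donkey pronouns co-varying with the restrictor.
Strong reading: for every (o,f,a) with handed(o,f,a), signed(a,f).
Restrictor triples: (o1,f1,a3)→signed(a3,f1) ✓  (o2,f1,a3)→signed(a3,f1) ✓  (o2,f2,a2)→signed(a2,f2) ✓  (o2,f2,a3)→signed(a3,f2) ✗  (o2,f2,a4)→signed(a4,f2) ✓  (o2,f3,a2)→signed(a2,f3) ✓  (o3,f1,a3)→signed(a3,f1) ✓  (o3,f2,a4)→signed(a4,f2) ✓  (o4,f2,a1)→signed(a1,f2) ✓  (o4,f2,a3)→signed(a3,f2) ✗  (o4,f3,a2)→signed(a2,f3) ✓
Counterexample: (o2,f2,a3) — signed(a3,f2) does not hold.

False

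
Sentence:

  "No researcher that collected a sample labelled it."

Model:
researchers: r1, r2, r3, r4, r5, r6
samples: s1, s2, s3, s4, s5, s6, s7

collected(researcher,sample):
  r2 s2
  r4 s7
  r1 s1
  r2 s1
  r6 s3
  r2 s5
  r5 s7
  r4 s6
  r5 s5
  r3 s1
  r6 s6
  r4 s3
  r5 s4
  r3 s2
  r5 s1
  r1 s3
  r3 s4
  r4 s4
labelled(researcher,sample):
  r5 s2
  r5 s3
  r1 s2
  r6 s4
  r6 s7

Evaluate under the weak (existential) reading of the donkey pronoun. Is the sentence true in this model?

"it" takes "a sample" as antecedent — a donkey pronoun bound across the clause boundary.
Truth condition: for no (r,s) with collected(r,s) does labelled(r,s) hold.
Restrictor pairs — does the scope hold? (r1,s1):fails  (r1,s3):fails  (r2,s1):fails  (r2,s2):fails  (r2,s5):fails  (r3,s1):fails  (r3,s2):fails  (r3,s4):fails  (r4,s3):fails  (r4,s4):fails  (r4,s6):fails  (r4,s7):fails  (r5,s1):fails  (r5,s4):fails  (r5,s5):fails  (r5,s7):fails  (r6,s3):fails  (r6,s6):fails
Scope holds for no restrictor pair, so the sentence is true.

True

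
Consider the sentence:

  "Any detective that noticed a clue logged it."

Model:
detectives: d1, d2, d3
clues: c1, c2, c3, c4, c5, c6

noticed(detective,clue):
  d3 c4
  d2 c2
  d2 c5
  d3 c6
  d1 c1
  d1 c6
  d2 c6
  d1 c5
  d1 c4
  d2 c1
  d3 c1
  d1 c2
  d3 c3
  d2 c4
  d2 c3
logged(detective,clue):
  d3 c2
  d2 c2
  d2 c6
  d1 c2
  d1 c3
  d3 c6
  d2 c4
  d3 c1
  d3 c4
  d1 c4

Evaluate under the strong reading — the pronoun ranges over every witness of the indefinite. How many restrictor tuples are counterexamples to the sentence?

7

"it" takes "a clue" as antecedent — a donkey pronoun bound across the clause boundary.
Strong reading: for every (d,c) with noticed(d,c), logged(d,c).
Restrictor pairs: (d1,c1) ✗  (d1,c2) ✓  (d1,c4) ✓  (d1,c5) ✗  (d1,c6) ✗  (d2,c1) ✗  (d2,c2) ✓  (d2,c3) ✗  (d2,c4) ✓  (d2,c5) ✗  (d2,c6) ✓  (d3,c1) ✓  (d3,c3) ✗  (d3,c4) ✓  (d3,c6) ✓
Counterexamples (restrictor pairs failing the scope): 7.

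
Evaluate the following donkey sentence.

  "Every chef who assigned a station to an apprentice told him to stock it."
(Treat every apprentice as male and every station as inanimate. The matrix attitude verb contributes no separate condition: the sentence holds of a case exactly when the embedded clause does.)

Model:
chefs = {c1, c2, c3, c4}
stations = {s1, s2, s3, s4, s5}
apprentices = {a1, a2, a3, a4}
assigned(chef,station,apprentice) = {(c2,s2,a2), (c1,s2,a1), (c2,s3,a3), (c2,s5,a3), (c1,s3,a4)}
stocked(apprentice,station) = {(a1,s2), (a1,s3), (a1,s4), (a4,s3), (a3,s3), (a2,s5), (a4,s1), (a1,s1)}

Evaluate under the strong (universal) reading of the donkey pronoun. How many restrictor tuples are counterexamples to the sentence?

2

"him" takes "an apprentice" as antecedent and "it" takes "a station"; both are donkey pronouns co-varying with the restrictor.
Strong reading: for every (c,s,a) with assigned(c,s,a), stocked(a,s).
Restrictor triples: (c1,s2,a1)→stocked(a1,s2) ✓  (c1,s3,a4)→stocked(a4,s3) ✓  (c2,s2,a2)→stocked(a2,s2) ✗  (c2,s3,a3)→stocked(a3,s3) ✓  (c2,s5,a3)→stocked(a3,s5) ✗
Counterexamples (restrictor triples failing the scope): 2.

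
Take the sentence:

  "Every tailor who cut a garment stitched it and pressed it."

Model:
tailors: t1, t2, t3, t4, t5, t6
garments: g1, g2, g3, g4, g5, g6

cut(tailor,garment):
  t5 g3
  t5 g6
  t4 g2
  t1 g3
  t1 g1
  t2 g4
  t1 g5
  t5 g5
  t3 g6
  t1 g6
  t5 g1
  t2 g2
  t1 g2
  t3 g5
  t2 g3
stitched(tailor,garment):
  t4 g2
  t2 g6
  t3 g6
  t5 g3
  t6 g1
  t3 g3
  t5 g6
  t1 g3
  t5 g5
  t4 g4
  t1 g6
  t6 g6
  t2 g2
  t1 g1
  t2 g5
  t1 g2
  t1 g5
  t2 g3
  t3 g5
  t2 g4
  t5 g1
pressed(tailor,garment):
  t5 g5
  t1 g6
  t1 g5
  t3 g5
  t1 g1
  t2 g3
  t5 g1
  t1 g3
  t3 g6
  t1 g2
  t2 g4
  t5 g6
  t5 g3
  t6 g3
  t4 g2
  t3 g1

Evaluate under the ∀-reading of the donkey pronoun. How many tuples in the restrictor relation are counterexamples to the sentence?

1

"it" takes "a garment" as antecedent — a donkey pronoun bound across the clause boundary.
Strong reading: for every (t,g) with cut(t,g), stitched(t,g) ∧ pressed(t,g).
Restrictor pairs: (t1,g1) ✓  (t1,g2) ✓  (t1,g3) ✓  (t1,g5) ✓  (t1,g6) ✓  (t2,g2) ✗  (t2,g3) ✓  (t2,g4) ✓  (t3,g5) ✓  (t3,g6) ✓  (t4,g2) ✓  (t5,g1) ✓  (t5,g3) ✓  (t5,g5) ✓  (t5,g6) ✓
Counterexamples (restrictor pairs failing the scope): 1.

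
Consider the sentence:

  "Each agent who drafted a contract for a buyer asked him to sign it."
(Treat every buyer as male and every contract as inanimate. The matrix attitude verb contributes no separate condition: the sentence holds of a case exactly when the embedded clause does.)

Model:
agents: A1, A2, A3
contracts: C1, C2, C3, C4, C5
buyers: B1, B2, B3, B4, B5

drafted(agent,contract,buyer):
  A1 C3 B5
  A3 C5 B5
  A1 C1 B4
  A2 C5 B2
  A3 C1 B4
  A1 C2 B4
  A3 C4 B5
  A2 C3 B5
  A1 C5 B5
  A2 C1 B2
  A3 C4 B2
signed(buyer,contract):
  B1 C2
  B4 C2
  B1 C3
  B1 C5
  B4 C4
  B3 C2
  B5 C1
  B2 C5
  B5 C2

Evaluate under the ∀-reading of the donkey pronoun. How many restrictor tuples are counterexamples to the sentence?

9

"him" takes "a buyer" as antecedent and "it" takes "a contract"; both are donkey pronouns co-varying with the restrictor.
Strong reading: for every (a,c,b) with drafted(a,c,b), signed(b,c).
Restrictor triples: (A1,C1,B4)→signed(B4,C1) ✗  (A1,C2,B4)→signed(B4,C2) ✓  (A1,C3,B5)→signed(B5,C3) ✗  (A1,C5,B5)→signed(B5,C5) ✗  (A2,C1,B2)→signed(B2,C1) ✗  (A2,C3,B5)→signed(B5,C3) ✗  (A2,C5,B2)→signed(B2,C5) ✓  (A3,C1,B4)→signed(B4,C1) ✗  (A3,C4,B2)→signed(B2,C4) ✗  (A3,C4,B5)→signed(B5,C4) ✗  (A3,C5,B5)→signed(B5,C5) ✗
Counterexamples (restrictor triples failing the scope): 9.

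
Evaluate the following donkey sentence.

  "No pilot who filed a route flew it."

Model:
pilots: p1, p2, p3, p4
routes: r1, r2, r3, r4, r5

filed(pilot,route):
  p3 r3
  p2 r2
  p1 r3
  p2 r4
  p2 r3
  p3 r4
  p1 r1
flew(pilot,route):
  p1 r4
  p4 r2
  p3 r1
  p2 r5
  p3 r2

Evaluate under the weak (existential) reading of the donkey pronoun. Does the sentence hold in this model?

True

"it" takes "a route" as antecedent — a donkey pronoun bound across the clause boundary.
Truth condition: for no (p,r) with filed(p,r) does flew(p,r) hold.
Restrictor pairs — does the scope hold? (p1,r1):fails  (p1,r3):fails  (p2,r2):fails  (p2,r3):fails  (p2,r4):fails  (p3,r3):fails  (p3,r4):fails
Scope holds for no restrictor pair, so the sentence is true.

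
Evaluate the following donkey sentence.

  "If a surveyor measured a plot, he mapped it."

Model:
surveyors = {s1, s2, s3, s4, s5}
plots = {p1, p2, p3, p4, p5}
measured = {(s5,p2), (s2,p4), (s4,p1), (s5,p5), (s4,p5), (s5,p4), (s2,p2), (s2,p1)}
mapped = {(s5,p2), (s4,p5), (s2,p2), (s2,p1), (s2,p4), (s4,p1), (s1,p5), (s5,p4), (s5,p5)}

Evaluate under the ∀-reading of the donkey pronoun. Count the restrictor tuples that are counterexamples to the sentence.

0

"it" takes "a plot" as antecedent — a donkey pronoun bound across the clause boundary.
Strong reading: for every (s,p) with measured(s,p), mapped(s,p).
Restrictor pairs: (s2,p1) ✓  (s2,p2) ✓  (s2,p4) ✓  (s4,p1) ✓  (s4,p5) ✓  (s5,p2) ✓  (s5,p4) ✓  (s5,p5) ✓
Counterexamples (restrictor pairs failing the scope): 0.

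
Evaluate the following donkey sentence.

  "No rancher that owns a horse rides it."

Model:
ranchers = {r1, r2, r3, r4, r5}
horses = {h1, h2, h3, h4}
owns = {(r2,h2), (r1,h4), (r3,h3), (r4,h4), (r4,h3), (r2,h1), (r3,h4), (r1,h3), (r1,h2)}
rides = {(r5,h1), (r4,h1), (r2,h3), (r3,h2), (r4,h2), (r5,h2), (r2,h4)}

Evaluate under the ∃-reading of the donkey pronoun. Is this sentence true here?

"it" takes "a horse" as antecedent — a donkey pronoun bound across the clause boundary.
Truth condition: for no (r,h) with owns(r,h) does rides(r,h) hold.
Restrictor pairs — does the scope hold? (r1,h2):fails  (r1,h3):fails  (r1,h4):fails  (r2,h1):fails  (r2,h2):fails  (r3,h3):fails  (r3,h4):fails  (r4,h3):fails  (r4,h4):fails
Scope holds for no restrictor pair, so the sentence is true.

True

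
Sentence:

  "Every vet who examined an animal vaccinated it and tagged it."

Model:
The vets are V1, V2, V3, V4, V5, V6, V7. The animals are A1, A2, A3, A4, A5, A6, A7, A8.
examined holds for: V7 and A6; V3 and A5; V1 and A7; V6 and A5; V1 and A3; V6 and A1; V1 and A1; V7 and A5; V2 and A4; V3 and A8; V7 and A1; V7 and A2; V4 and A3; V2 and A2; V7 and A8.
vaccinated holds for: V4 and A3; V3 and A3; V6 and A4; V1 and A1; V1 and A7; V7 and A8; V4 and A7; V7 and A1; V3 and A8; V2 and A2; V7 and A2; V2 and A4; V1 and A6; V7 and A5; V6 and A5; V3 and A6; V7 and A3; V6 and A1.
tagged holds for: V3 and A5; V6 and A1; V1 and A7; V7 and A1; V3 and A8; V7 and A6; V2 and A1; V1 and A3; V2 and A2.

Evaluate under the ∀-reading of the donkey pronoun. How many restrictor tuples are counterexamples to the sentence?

10

"it" takes "an animal" as antecedent — a donkey pronoun bound across the clause boundary.
Strong reading: for every (v,a) with examined(v,a), vaccinated(v,a) ∧ tagged(v,a).
Restrictor pairs: (V1,A1) ✗  (V1,A3) ✗  (V1,A7) ✓  (V2,A2) ✓  (V2,A4) ✗  (V3,A5) ✗  (V3,A8) ✓  (V4,A3) ✗  (V6,A1) ✓  (V6,A5) ✗  (V7,A1) ✓  (V7,A2) ✗  (V7,A5) ✗  (V7,A6) ✗  (V7,A8) ✗
Counterexamples (restrictor pairs failing the scope): 10.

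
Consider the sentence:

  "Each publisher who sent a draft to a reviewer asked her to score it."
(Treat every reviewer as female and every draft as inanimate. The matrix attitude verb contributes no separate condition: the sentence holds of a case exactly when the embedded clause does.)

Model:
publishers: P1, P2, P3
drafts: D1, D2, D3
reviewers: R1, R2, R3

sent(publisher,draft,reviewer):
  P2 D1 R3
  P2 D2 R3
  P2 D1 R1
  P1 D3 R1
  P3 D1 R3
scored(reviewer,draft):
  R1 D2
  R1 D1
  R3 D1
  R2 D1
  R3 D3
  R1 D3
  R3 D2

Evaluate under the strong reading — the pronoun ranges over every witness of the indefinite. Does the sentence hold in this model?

True

"her" takes "a reviewer" as antecedent and "it" takes "a draft"; both are donkey pronouns co-varying with the restrictor.
Strong reading: for every (p,d,r) with sent(p,d,r), scored(r,d).
Restrictor triples: (P1,D3,R1)→scored(R1,D3) ✓  (P2,D1,R1)→scored(R1,D1) ✓  (P2,D1,R3)→scored(R3,D1) ✓  (P2,D2,R3)→scored(R3,D2) ✓  (P3,D1,R3)→scored(R3,D1) ✓
Every restrictor triple satisfies the scope.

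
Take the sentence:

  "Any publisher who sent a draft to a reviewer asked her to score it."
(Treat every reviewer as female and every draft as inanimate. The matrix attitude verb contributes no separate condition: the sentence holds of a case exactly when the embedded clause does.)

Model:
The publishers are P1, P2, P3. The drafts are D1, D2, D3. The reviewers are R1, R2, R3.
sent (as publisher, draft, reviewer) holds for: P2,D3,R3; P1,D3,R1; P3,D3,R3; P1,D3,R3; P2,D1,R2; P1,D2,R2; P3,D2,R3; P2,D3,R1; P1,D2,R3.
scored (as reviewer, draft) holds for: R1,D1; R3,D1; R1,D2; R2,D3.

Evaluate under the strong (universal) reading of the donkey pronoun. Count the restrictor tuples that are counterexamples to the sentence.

9

"her" takes "a reviewer" as antecedent and "it" takes "a draft"; both are donkey pronouns co-varying with the restrictor.
Strong reading: for every (p,d,r) with sent(p,d,r), scored(r,d).
Restrictor triples: (P1,D2,R2)→scored(R2,D2) ✗  (P1,D2,R3)→scored(R3,D2) ✗  (P1,D3,R1)→scored(R1,D3) ✗  (P1,D3,R3)→scored(R3,D3) ✗  (P2,D1,R2)→scored(R2,D1) ✗  (P2,D3,R1)→scored(R1,D3) ✗  (P2,D3,R3)→scored(R3,D3) ✗  (P3,D2,R3)→scored(R3,D2) ✗  (P3,D3,R3)→scored(R3,D3) ✗
Counterexamples (restrictor triples failing the scope): 9.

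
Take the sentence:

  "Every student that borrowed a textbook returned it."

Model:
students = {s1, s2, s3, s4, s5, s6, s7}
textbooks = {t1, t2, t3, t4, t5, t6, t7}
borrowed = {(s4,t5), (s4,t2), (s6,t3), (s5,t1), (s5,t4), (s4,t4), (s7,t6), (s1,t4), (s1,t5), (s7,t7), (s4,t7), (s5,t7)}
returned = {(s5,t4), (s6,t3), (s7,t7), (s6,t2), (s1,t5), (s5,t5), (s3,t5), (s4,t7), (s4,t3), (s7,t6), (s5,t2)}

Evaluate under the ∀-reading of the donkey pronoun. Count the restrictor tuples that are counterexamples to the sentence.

"it" takes "a textbook" as antecedent — a donkey pronoun bound across the clause boundary.
Strong reading: for every (s,t) with borrowed(s,t), returned(s,t).
Restrictor pairs: (s1,t4) ✗  (s1,t5) ✓  (s4,t2) ✗  (s4,t4) ✗  (s4,t5) ✗  (s4,t7) ✓  (s5,t1) ✗  (s5,t4) ✓  (s5,t7) ✗  (s6,t3) ✓  (s7,t6) ✓  (s7,t7) ✓
Counterexamples (restrictor pairs failing the scope): 6.

6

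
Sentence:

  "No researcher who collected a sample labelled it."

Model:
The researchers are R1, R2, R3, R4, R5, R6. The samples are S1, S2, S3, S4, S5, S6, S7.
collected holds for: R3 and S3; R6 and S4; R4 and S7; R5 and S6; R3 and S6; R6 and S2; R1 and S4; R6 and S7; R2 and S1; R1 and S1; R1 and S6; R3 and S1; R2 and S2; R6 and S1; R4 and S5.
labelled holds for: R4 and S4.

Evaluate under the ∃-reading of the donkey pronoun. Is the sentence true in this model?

True

"it" takes "a sample" as antecedent — a donkey pronoun bound across the clause boundary.
Truth condition: for no (r,s) with collected(r,s) does labelled(r,s) hold.
Restrictor pairs — does the scope hold? (R1,S1):fails  (R1,S4):fails  (R1,S6):fails  (R2,S1):fails  (R2,S2):fails  (R3,S1):fails  (R3,S3):fails  (R3,S6):fails  (R4,S5):fails  (R4,S7):fails  (R5,S6):fails  (R6,S1):fails  (R6,S2):fails  (R6,S4):fails  (R6,S7):fails
Scope holds for no restrictor pair, so the sentence is true.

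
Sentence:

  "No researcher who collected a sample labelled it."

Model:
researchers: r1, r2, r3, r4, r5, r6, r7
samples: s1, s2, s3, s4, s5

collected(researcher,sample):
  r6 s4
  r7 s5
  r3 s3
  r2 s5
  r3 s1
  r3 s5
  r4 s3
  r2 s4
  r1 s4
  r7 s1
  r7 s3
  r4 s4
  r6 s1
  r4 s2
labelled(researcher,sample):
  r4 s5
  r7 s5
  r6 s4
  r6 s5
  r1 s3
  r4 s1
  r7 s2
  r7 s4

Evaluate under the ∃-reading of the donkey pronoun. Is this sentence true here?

False

"it" takes "a sample" as antecedent — a donkey pronoun bound across the clause boundary.
Truth condition: for no (r,s) with collected(r,s) does labelled(r,s) hold.
Restrictor pairs — does the scope hold? (r1,s4):fails  (r2,s4):fails  (r2,s5):fails  (r3,s1):fails  (r3,s3):fails  (r3,s5):fails  (r4,s2):fails  (r4,s3):fails  (r4,s4):fails  (r6,s1):fails  (r6,s4):holds  (r7,s1):fails  (r7,s3):fails  (r7,s5):holds
Scope holds for 2 pair(s), so the sentence is false.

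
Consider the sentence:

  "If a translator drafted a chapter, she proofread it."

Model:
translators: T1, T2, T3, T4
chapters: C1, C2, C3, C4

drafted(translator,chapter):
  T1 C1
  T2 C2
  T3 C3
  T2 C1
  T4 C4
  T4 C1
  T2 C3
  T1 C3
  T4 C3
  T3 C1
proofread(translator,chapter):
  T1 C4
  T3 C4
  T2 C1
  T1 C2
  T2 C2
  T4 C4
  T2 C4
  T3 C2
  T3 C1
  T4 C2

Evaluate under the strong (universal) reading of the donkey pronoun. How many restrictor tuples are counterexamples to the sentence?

6

"it" takes "a chapter" as antecedent — a donkey pronoun bound across the clause boundary.
Strong reading: for every (t,c) with drafted(t,c), proofread(t,c).
Restrictor pairs: (T1,C1) ✗  (T1,C3) ✗  (T2,C1) ✓  (T2,C2) ✓  (T2,C3) ✗  (T3,C1) ✓  (T3,C3) ✗  (T4,C1) ✗  (T4,C3) ✗  (T4,C4) ✓
Counterexamples (restrictor pairs failing the scope): 6.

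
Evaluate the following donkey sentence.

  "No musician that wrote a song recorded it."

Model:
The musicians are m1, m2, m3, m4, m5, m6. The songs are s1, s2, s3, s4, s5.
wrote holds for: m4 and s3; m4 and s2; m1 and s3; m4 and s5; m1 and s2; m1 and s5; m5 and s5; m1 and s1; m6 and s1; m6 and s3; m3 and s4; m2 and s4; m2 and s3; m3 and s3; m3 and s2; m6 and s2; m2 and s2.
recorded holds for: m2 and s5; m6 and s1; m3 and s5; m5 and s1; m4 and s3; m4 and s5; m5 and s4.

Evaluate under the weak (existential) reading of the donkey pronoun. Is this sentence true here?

"it" takes "a song" as antecedent — a donkey pronoun bound across the clause boundary.
Truth condition: for no (m,s) with wrote(m,s) does recorded(m,s) hold.
Restrictor pairs — does the scope hold? (m1,s1):fails  (m1,s2):fails  (m1,s3):fails  (m1,s5):fails  (m2,s2):fails  (m2,s3):fails  (m2,s4):fails  (m3,s2):fails  (m3,s3):fails  (m3,s4):fails  (m4,s2):fails  (m4,s3):holds  (m4,s5):holds  (m5,s5):fails  (m6,s1):holds  (m6,s2):fails  (m6,s3):fails
Scope holds for 3 pair(s), so the sentence is false.

False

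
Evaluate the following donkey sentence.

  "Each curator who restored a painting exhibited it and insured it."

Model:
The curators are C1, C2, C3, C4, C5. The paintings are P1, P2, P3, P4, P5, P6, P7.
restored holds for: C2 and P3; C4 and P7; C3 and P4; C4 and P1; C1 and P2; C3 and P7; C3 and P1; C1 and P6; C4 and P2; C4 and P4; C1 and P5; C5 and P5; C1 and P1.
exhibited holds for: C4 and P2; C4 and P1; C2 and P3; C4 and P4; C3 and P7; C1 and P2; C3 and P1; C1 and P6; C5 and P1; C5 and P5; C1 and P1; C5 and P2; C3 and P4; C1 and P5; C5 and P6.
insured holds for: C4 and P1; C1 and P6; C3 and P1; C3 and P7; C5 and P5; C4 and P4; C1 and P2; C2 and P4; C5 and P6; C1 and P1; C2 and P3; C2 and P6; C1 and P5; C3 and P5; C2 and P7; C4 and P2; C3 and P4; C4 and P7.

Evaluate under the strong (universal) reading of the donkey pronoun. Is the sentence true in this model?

False

"it" takes "a painting" as antecedent — a donkey pronoun bound across the clause boundary.
Strong reading: for every (c,p) with restored(c,p), exhibited(c,p) ∧ insured(c,p).
Restrictor pairs: (C1,P1) ✓  (C1,P2) ✓  (C1,P5) ✓  (C1,P6) ✓  (C2,P3) ✓  (C3,P1) ✓  (C3,P4) ✓  (C3,P7) ✓  (C4,P1) ✓  (C4,P2) ✓  (C4,P4) ✓  (C4,P7) ✗  (C5,P5) ✓
Counterexample: (C4,P7) is in restored but fails the scope.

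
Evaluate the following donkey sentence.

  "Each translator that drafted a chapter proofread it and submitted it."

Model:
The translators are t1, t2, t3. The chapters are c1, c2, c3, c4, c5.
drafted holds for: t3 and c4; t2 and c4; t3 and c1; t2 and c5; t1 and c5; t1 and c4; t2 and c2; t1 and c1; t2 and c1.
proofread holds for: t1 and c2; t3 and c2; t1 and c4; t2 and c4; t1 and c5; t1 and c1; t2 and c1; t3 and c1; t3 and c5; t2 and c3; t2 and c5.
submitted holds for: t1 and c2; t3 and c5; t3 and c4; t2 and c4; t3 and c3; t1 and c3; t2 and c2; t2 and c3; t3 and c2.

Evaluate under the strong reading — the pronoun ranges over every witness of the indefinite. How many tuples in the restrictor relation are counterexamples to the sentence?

"it" takes "a chapter" as antecedent — a donkey pronoun bound across the clause boundary.
Strong reading: for every (t,c) with drafted(t,c), proofread(t,c) ∧ submitted(t,c).
Restrictor pairs: (t1,c1) ✗  (t1,c4) ✗  (t1,c5) ✗  (t2,c1) ✗  (t2,c2) ✗  (t2,c4) ✓  (t2,c5) ✗  (t3,c1) ✗  (t3,c4) ✗
Counterexamples (restrictor pairs failing the scope): 8.

8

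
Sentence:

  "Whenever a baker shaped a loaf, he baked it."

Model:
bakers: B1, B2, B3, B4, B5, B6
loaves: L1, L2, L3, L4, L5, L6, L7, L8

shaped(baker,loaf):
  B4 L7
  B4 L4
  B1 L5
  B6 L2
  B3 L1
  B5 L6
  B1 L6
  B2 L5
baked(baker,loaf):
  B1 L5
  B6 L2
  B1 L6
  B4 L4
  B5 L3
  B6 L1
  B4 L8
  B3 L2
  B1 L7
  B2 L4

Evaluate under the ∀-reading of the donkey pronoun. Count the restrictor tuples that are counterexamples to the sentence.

"it" takes "a loaf" as antecedent — a donkey pronoun bound across the clause boundary.
Strong reading: for every (b,l) with shaped(b,l), baked(b,l).
Restrictor pairs: (B1,L5) ✓  (B1,L6) ✓  (B2,L5) ✗  (B3,L1) ✗  (B4,L4) ✓  (B4,L7) ✗  (B5,L6) ✗  (B6,L2) ✓
Counterexamples (restrictor pairs failing the scope): 4.

4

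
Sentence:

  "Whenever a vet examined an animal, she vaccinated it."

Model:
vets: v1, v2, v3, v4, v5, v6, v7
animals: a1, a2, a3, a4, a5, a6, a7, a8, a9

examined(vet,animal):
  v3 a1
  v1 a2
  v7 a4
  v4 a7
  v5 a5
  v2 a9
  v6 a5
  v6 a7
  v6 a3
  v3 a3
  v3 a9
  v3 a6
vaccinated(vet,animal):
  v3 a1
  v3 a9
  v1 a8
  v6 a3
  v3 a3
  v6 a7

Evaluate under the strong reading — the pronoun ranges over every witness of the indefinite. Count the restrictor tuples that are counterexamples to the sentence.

7

"it" takes "an animal" as antecedent — a donkey pronoun bound across the clause boundary.
Strong reading: for every (v,a) with examined(v,a), vaccinated(v,a).
Restrictor pairs: (v1,a2) ✗  (v2,a9) ✗  (v3,a1) ✓  (v3,a3) ✓  (v3,a6) ✗  (v3,a9) ✓  (v4,a7) ✗  (v5,a5) ✗  (v6,a3) ✓  (v6,a5) ✗  (v6,a7) ✓  (v7,a4) ✗
Counterexamples (restrictor pairs failing the scope): 7.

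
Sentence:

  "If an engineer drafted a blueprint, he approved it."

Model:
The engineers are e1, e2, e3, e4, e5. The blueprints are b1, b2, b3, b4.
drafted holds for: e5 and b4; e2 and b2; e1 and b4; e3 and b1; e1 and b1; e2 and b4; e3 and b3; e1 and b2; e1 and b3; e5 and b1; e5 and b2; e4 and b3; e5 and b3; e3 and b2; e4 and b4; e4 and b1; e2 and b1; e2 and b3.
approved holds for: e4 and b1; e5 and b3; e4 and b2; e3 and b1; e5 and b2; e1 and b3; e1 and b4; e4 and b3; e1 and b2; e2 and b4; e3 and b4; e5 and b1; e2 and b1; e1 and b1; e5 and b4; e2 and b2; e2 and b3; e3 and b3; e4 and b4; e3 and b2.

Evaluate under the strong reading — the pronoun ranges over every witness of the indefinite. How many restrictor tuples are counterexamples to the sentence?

"it" takes "a blueprint" as antecedent — a donkey pronoun bound across the clause boundary.
Strong reading: for every (e,b) with drafted(e,b), approved(e,b).
Restrictor pairs: (e1,b1) ✓  (e1,b2) ✓  (e1,b3) ✓  (e1,b4) ✓  (e2,b1) ✓  (e2,b2) ✓  (e2,b3) ✓  (e2,b4) ✓  (e3,b1) ✓  (e3,b2) ✓  (e3,b3) ✓  (e4,b1) ✓  (e4,b3) ✓  (e4,b4) ✓  (e5,b1) ✓  (e5,b2) ✓  (e5,b3) ✓  (e5,b4) ✓
Counterexamples (restrictor pairs failing the scope): 0.

0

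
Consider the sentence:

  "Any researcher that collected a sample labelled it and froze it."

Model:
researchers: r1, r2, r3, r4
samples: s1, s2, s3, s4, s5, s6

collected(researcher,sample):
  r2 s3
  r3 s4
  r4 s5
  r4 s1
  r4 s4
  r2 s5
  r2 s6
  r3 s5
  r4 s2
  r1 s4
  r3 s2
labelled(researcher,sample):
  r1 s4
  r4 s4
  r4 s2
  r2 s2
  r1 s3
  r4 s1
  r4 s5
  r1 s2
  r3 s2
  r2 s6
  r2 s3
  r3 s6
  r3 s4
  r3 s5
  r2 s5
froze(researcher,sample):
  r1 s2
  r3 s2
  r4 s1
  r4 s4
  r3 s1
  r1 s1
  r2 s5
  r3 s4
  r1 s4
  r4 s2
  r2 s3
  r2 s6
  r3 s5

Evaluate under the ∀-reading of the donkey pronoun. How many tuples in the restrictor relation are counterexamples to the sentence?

"it" takes "a sample" as antecedent — a donkey pronoun bound across the clause boundary.
Strong reading: for every (r,s) with collected(r,s), labelled(r,s) ∧ froze(r,s).
Restrictor pairs: (r1,s4) ✓  (r2,s3) ✓  (r2,s5) ✓  (r2,s6) ✓  (r3,s2) ✓  (r3,s4) ✓  (r3,s5) ✓  (r4,s1) ✓  (r4,s2) ✓  (r4,s4) ✓  (r4,s5) ✗
Counterexamples (restrictor pairs failing the scope): 1.

1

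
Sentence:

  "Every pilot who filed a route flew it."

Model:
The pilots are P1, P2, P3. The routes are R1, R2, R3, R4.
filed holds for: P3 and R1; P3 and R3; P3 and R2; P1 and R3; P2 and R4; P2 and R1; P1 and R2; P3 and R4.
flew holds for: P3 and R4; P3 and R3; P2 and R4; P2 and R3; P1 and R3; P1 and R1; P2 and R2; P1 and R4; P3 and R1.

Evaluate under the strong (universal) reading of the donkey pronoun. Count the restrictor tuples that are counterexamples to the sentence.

"it" takes "a route" as antecedent — a donkey pronoun bound across the clause boundary.
Strong reading: for every (p,r) with filed(p,r), flew(p,r).
Restrictor pairs: (P1,R2) ✗  (P1,R3) ✓  (P2,R1) ✗  (P2,R4) ✓  (P3,R1) ✓  (P3,R2) ✗  (P3,R3) ✓  (P3,R4) ✓
Counterexamples (restrictor pairs failing the scope): 3.

3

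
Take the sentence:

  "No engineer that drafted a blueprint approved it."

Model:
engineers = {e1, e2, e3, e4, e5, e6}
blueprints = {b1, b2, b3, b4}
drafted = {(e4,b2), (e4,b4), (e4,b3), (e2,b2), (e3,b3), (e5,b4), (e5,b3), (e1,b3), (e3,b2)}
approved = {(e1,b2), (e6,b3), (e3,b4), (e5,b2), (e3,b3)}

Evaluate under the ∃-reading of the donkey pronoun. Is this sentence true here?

"it" takes "a blueprint" as antecedent — a donkey pronoun bound across the clause boundary.
Truth condition: for no (e,b) with drafted(e,b) does approved(e,b) hold.
Restrictor pairs — does the scope hold? (e1,b3):fails  (e2,b2):fails  (e3,b2):fails  (e3,b3):holds  (e4,b2):fails  (e4,b3):fails  (e4,b4):fails  (e5,b3):fails  (e5,b4):fails
Scope holds for 1 pair(s), so the sentence is false.

False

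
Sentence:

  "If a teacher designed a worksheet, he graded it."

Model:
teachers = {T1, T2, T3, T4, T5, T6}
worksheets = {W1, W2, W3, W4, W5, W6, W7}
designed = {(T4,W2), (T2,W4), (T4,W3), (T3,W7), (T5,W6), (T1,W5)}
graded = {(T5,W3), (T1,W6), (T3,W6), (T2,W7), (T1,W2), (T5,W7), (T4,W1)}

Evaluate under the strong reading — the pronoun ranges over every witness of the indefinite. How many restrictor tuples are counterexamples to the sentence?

"it" takes "a worksheet" as antecedent — a donkey pronoun bound across the clause boundary.
Strong reading: for every (t,w) with designed(t,w), graded(t,w).
Restrictor pairs: (T1,W5) ✗  (T2,W4) ✗  (T3,W7) ✗  (T4,W2) ✗  (T4,W3) ✗  (T5,W6) ✗
Counterexamples (restrictor pairs failing the scope): 6.

6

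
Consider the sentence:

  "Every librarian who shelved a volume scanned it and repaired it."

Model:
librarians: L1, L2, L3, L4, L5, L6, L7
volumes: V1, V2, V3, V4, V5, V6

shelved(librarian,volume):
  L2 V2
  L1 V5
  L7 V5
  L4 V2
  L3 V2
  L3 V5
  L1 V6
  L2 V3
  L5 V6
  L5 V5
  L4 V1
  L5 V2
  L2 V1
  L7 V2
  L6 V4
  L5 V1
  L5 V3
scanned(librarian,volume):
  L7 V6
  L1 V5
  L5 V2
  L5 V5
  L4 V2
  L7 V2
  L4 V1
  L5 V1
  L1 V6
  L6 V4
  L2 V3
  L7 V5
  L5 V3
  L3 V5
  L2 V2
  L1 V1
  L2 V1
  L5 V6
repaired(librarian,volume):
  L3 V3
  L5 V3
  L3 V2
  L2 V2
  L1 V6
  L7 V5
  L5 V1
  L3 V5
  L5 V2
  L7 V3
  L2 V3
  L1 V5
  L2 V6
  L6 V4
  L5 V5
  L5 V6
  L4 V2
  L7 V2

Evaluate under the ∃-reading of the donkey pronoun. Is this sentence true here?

True

"it" takes "a volume" as antecedent — a donkey pronoun bound across the clause boundary.
Weak reading: every librarian l with some shelved-volume has at least one shelved-volume v such that scanned(l,v) ∧ repaired(l,v).
Per librarian: L1:✓  L2:✓  L3:✓  L4:✓  L5:✓  L6:✓  L7:✓
Every librarian in the restrictor has a witness.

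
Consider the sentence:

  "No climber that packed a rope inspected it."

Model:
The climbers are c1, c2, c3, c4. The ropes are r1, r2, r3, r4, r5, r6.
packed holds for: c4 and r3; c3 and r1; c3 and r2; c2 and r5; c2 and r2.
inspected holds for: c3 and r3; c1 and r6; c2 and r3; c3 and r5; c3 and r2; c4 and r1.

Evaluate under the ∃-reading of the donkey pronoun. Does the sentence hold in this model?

False

"it" takes "a rope" as antecedent — a donkey pronoun bound across the clause boundary.
Truth condition: for no (c,r) with packed(c,r) does inspected(c,r) hold.
Restrictor pairs — does the scope hold? (c2,r2):fails  (c2,r5):fails  (c3,r1):fails  (c3,r2):holds  (c4,r3):fails
Scope holds for 1 pair(s), so the sentence is false.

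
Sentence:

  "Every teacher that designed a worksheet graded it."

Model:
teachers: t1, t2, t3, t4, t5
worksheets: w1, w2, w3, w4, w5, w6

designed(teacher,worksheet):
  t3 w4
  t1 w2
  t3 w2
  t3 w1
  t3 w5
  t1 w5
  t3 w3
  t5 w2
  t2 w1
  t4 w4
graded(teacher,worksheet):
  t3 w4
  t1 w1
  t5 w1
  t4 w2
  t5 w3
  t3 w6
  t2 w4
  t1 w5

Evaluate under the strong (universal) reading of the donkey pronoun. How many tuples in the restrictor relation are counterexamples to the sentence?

8

"it" takes "a worksheet" as antecedent — a donkey pronoun bound across the clause boundary.
Strong reading: for every (t,w) with designed(t,w), graded(t,w).
Restrictor pairs: (t1,w2) ✗  (t1,w5) ✓  (t2,w1) ✗  (t3,w1) ✗  (t3,w2) ✗  (t3,w3) ✗  (t3,w4) ✓  (t3,w5) ✗  (t4,w4) ✗  (t5,w2) ✗
Counterexamples (restrictor pairs failing the scope): 8.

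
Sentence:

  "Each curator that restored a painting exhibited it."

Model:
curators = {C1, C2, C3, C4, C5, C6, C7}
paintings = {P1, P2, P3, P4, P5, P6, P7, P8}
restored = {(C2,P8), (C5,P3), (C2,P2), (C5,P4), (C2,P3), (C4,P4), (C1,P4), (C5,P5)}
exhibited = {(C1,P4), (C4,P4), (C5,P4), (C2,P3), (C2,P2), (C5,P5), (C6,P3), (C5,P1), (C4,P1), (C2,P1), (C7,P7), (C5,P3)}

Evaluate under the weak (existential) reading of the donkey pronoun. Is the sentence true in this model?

True

"it" takes "a painting" as antecedent — a donkey pronoun bound across the clause boundary.
Weak reading: every curator c with some restored-painting has at least one restored-painting p such that exhibited(c,p).
Per curator: C1:✓  C2:✓  C4:✓  C5:✓
Every curator in the restrictor has a witness.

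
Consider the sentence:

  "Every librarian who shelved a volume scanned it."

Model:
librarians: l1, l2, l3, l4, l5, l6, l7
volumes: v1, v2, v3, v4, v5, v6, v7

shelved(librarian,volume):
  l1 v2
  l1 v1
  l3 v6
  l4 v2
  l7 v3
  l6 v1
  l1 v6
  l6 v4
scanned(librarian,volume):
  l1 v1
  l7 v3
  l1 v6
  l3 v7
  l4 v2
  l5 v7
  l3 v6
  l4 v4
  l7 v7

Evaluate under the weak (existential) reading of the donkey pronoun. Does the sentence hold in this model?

False

"it" takes "a volume" as antecedent — a donkey pronoun bound across the clause boundary.
Weak reading: every librarian l with some shelved-volume has at least one shelved-volume v such that scanned(l,v).
Per librarian: l1:✓  l3:✓  l4:✓  l6:✗  l7:✓
l6 has no witness among its shelved-volumes.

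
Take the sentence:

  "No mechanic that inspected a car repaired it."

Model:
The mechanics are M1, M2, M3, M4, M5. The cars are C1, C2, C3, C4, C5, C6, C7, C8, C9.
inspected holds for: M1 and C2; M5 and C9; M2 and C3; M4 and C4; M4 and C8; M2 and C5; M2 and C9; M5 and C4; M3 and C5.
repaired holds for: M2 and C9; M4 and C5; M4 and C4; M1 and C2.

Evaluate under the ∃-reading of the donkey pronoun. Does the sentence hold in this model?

False

"it" takes "a car" as antecedent — a donkey pronoun bound across the clause boundary.
Truth condition: for no (m,c) with inspected(m,c) does repaired(m,c) hold.
Restrictor pairs — does the scope hold? (M1,C2):holds  (M2,C3):fails  (M2,C5):fails  (M2,C9):holds  (M3,C5):fails  (M4,C4):holds  (M4,C8):fails  (M5,C4):fails  (M5,C9):fails
Scope holds for 3 pair(s), so the sentence is false.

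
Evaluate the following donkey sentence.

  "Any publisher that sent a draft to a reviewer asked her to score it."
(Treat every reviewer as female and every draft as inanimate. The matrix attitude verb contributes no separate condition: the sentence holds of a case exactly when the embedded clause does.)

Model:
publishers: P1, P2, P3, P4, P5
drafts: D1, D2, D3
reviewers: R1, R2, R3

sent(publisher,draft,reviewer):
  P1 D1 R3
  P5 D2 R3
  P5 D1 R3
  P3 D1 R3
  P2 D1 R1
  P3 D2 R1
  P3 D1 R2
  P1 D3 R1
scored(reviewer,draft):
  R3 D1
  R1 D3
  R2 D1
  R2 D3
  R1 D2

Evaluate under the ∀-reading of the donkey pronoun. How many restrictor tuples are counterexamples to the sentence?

"her" takes "a reviewer" as antecedent and "it" takes "a draft"; both are donkey pronouns co-varying with the restrictor.
Strong reading: for every (p,d,r) with sent(p,d,r), scored(r,d).
Restrictor triples: (P1,D1,R3)→scored(R3,D1) ✓  (P1,D3,R1)→scored(R1,D3) ✓  (P2,D1,R1)→scored(R1,D1) ✗  (P3,D1,R2)→scored(R2,D1) ✓  (P3,D1,R3)→scored(R3,D1) ✓  (P3,D2,R1)→scored(R1,D2) ✓  (P5,D1,R3)→scored(R3,D1) ✓  (P5,D2,R3)→scored(R3,D2) ✗
Counterexamples (restrictor triples failing the scope): 2.

2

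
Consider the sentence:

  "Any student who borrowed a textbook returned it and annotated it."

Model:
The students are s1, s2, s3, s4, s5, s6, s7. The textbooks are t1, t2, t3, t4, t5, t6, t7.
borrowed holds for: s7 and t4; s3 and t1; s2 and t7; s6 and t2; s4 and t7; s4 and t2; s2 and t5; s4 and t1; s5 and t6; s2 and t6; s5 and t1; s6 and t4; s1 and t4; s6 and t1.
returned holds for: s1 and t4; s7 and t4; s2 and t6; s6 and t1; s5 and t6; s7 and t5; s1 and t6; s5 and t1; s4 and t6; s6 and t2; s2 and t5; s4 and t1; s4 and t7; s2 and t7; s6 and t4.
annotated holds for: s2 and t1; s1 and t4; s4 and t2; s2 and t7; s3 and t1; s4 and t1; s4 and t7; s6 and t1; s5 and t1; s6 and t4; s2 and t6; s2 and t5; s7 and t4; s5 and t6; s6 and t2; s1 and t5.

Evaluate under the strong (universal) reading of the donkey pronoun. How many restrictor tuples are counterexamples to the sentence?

"it" takes "a textbook" as antecedent — a donkey pronoun bound across the clause boundary.
Strong reading: for every (s,t) with borrowed(s,t), returned(s,t) ∧ annotated(s,t).
Restrictor pairs: (s1,t4) ✓  (s2,t5) ✓  (s2,t6) ✓  (s2,t7) ✓  (s3,t1) ✗  (s4,t1) ✓  (s4,t2) ✗  (s4,t7) ✓  (s5,t1) ✓  (s5,t6) ✓  (s6,t1) ✓  (s6,t2) ✓  (s6,t4) ✓  (s7,t4) ✓
Counterexamples (restrictor pairs failing the scope): 2.

2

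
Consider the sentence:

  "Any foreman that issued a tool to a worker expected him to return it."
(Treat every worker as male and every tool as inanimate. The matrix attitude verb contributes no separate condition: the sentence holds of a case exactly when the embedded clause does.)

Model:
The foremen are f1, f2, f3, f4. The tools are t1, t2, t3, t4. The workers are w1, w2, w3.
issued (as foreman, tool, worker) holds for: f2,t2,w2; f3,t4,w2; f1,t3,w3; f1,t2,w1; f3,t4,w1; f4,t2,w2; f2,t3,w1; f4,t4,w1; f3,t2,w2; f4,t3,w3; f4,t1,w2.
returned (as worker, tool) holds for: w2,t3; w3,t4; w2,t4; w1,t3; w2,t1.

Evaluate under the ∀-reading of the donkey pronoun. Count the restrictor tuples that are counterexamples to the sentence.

"him" takes "a worker" as antecedent and "it" takes "a tool"; both are donkey pronouns co-varying with the restrictor.
Strong reading: for every (f,t,w) with issued(f,t,w), returned(w,t).
Restrictor triples: (f1,t2,w1)→returned(w1,t2) ✗  (f1,t3,w3)→returned(w3,t3) ✗  (f2,t2,w2)→returned(w2,t2) ✗  (f2,t3,w1)→returned(w1,t3) ✓  (f3,t2,w2)→returned(w2,t2) ✗  (f3,t4,w1)→returned(w1,t4) ✗  (f3,t4,w2)→returned(w2,t4) ✓  (f4,t1,w2)→returned(w2,t1) ✓  (f4,t2,w2)→returned(w2,t2) ✗  (f4,t3,w3)→returned(w3,t3) ✗  (f4,t4,w1)→returned(w1,t4) ✗
Counterexamples (restrictor triples failing the scope): 8.

8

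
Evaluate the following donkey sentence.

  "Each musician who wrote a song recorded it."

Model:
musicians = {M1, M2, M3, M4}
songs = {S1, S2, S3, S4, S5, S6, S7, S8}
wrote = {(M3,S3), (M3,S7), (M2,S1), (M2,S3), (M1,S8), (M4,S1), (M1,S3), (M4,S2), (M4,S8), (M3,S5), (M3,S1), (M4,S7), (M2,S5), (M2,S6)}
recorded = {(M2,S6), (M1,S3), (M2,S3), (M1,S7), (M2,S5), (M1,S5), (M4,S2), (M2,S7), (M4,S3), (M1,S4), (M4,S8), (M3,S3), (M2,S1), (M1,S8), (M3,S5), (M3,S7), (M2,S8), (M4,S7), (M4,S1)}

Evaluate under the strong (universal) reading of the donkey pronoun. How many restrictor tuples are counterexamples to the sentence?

1

"it" takes "a song" as antecedent — a donkey pronoun bound across the clause boundary.
Strong reading: for every (m,s) with wrote(m,s), recorded(m,s).
Restrictor pairs: (M1,S3) ✓  (M1,S8) ✓  (M2,S1) ✓  (M2,S3) ✓  (M2,S5) ✓  (M2,S6) ✓  (M3,S1) ✗  (M3,S3) ✓  (M3,S5) ✓  (M3,S7) ✓  (M4,S1) ✓  (M4,S2) ✓  (M4,S7) ✓  (M4,S8) ✓
Counterexamples (restrictor pairs failing the scope): 1.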